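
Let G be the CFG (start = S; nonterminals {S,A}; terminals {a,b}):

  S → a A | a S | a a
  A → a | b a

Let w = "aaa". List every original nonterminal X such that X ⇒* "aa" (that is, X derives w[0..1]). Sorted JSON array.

CNF form of G:
  S -> T1 A | T1 S | T1 T1
  A -> T0 T1 | a
  T0 -> b
  T1 -> a

Fill CYK table bottom-up — only the sub-triangle for w[0..1]:
  T[0,0] 'a' = {A,T1}  orig:{A}
  T[1,1] 'a' = {A,T1}  orig:{A}
  T[0,1] 'aa' = {S}

Original NTs in T[0,1] deriving "aa": ["S"]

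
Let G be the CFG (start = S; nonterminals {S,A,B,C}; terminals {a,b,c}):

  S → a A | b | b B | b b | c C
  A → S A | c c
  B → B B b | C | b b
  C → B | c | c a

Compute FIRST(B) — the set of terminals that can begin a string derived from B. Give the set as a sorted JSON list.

FIRST iteration:
pass 1:
  A via A→c c: +{c}
  B via B→b b: +{b}
  C via C→B: +{b}
  C via C→c: +{c}
  S via S→a A: +{a}
  S via S→b: +{b}
  S via S→c C: +{c}
  S: {a,b,c}  A: {c}  B: {b}  C: {b,c}
pass 2:
  A via A→S A: +{a,b}
  B via B→C: +{c}
  S: {a,b,c}  A: {a,b,c}  B: {b,c}  C: {b,c}
pass 3: (no change)
  S: {a,b,c}  A: {a,b,c}  B: {b,c}  C: {b,c}

FIRST(B) = ["b", "c"]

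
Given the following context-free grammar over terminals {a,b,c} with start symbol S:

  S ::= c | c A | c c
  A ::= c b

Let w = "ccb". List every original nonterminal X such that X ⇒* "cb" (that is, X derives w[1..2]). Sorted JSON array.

CNF form of G:
  S -> T0 A | T0 T0 | c
  A -> T0 T1
  T0 -> c
  T1 -> b

CYK fill, restricted to cells inside w[1..2]:
  cell(1,1) c: {S,T0}  orig:{S}
  cell(2,2) b: {T1}  orig:{}
  cell(1,2) cb: {A}

Original NTs in T[1,2] deriving "cb": ["A"]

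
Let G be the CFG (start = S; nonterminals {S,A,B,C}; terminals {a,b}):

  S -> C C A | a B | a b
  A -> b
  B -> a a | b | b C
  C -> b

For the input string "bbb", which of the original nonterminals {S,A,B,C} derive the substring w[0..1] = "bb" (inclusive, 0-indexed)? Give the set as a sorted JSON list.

CNF form of G:
  S -> C X2 | T0 B | T0 T1
  A -> b
  B -> T0 T0 | T1 C | b
  C -> b
  T0 -> a
  T1 -> b
  X2 -> C A

CYK fill — only the sub-triangle for w[0..1]:
  [0..0]={A,B,C,T1}  "b"  orig:{A,B,C}
  [1..1]={A,B,C,T1}  "b"  orig:{A,B,C}
  [0..1]={B,X2}  "bb"  orig:{B}

Original NTs in T[0,1] deriving "bb": ["B"]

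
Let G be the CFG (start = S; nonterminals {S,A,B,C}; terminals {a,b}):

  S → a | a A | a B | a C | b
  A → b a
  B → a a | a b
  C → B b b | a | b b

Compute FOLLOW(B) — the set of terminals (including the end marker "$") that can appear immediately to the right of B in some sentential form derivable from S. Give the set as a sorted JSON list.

FIRST iteration:
[1]
  A via A→b a: +{b}
  B via B→a a: +{a}
  C via C→B b b: +{a}
  C via C→b b: +{b}
  S via S→a: +{a}
  S via S→b: +{b}
  S: {a,b}  A: {b}  B: {a}  C: {a,b}
[2] done
  S: {a,b}  A: {b}  B: {a}  C: {a,b}

FOLLOW iteration:
seed FOLLOW(S) with $
pass 1:
  C→B b b: FOLLOW(B) ⊇ FIRST(b) = {b}; new: +{b}
  S→a A: FOLLOW(A) ⊇ FOLLOW(S) ⊇ {$}; new: +{$}
  S→a B: FOLLOW(B) ⊇ FOLLOW(S) ⊇ {$}; new: +{$}
  S→a C: FOLLOW(C) ⊇ FOLLOW(S) ⊇ {$}; new: +{$}
  FOLLOW(S)={$}  FOLLOW(A)={$}  FOLLOW(B)={$,b}  FOLLOW(C)={$}
pass 2: (stable)
  FOLLOW(S)={$}  FOLLOW(A)={$}  FOLLOW(B)={$,b}  FOLLOW(C)={$}

FOLLOW(B) = ["$", "b"]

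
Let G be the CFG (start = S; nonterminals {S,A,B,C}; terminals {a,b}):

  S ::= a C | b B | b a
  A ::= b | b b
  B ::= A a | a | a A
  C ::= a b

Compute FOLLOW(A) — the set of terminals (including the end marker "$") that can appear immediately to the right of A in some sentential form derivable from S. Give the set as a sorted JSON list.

FIRST iteration:
[1]
  A via A→b: +{b}
  B via B→A a: +{b}
  B via B→a: +{a}
  C via C→a b: +{a}
  S via S→a C: +{a}
  S via S→b B: +{b}
  FIRST(S)={a,b}  FIRST(A)={b}  FIRST(B)={a,b}  FIRST(C)={a}
[2] done
  FIRST(S)={a,b}  FIRST(A)={b}  FIRST(B)={a,b}  FIRST(C)={a}

FOLLOW iteration:
initialize: $ ∈ FOLLOW(S)
[1]
  B→A a: FOLLOW(A) ⊇ FIRST(a) = {a}; new: +{a}
  S→a C: FOLLOW(C) ⊇ FOLLOW(S) ⊇ {$}; new: +{$}
  S→b B: FOLLOW(B) ⊇ FOLLOW(S) ⊇ {$}; new: +{$}
  S: {$}  A: {a}  B: {$}  C: {$}
[2]
  B→a A: FOLLOW(A) ⊇ FOLLOW(B) ⊇ {$}; new: +{$}
  S: {$}  A: {$,a}  B: {$}  C: {$}
[3] (stable)
  S: {$}  A: {$,a}  B: {$}  C: {$}

FOLLOW(A) = ["$", "a"]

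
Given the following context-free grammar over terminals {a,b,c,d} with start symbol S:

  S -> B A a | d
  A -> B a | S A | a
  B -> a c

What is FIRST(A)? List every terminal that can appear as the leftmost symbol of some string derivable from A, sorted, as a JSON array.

FIRST iteration:
pass 1:
  A via A→a: +{a}
  B via B→a c: +{a}
  S via S→B A a: +{a}
  S via S→d: +{d}
  S: {a,d}  A: {a}  B: {a}
pass 2:
  A via A→S A: +{d}
  S: {a,d}  A: {a,d}  B: {a}
pass 3: done
  S: {a,d}  A: {a,d}  B: {a}

FIRST(A) = ["a", "d"]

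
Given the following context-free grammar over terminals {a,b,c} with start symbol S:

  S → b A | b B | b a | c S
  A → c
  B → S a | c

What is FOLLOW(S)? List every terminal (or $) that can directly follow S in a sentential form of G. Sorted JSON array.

FIRST iteration:
round 1:
  A via A→c: +{c}
  B via B→c: +{c}
  S via S→b A: +{b}
  S via S→c S: +{c}
  S: {b,c}  A: {c}  B: {c}
round 2:
  B via B→S a: +{b}
  S: {b,c}  A: {c}  B: {b,c}
round 3: (stable)
  S: {b,c}  A: {c}  B: {b,c}

FOLLOW iteration:
FOLLOW(S) := {$}
iter 1:
  B→S a: FOLLOW(S) ⊇ FIRST(a) = {a}; new: +{a}
  S→b A: FOLLOW(A) ⊇ FOLLOW(S) ⊇ {$,a}; new: +{$,a}
  S→b B: FOLLOW(B) ⊇ FOLLOW(S) ⊇ {$,a}; new: +{$,a}
  S: {$,a}  A: {$,a}  B: {$,a}
iter 2: — fixpoint
  S: {$,a}  A: {$,a}  B: {$,a}

FOLLOW(S) = ["$", "a"]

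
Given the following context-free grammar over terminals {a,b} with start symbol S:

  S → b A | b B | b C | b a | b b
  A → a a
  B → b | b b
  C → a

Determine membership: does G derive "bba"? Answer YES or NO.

CNF form of G:
  S -> T1 A | T1 B | T1 C | T1 T0 | T1 T1
  A -> T0 T0
  B -> T1 T1 | b
  C -> a
  T0 -> a
  T1 -> b

Fill CYK table bottom-up:
  cell(0,0) b: {B,T1}  orig:{B}
  cell(1,1) b: {B,T1}  orig:{B}
  cell(2,2) a: {C,T0}  orig:{C}
  cell(0,1) bb: {B,S}
  cell(1,2) ba: {S}
  cell(0,2) bba: ∅

S ∉ T[0,2] ⇒ NO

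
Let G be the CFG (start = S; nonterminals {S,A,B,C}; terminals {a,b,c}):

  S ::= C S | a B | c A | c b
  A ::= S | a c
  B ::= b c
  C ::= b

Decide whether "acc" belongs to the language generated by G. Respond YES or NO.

Convert to CNF:
  S -> C S | T0 B | T1 A | T1 T2
  A -> C S | T0 B | T0 T1 | T1 A | T1 T2
  B -> T2 T1
  C -> b
  T0 -> a
  T1 -> c
  T2 -> b

Fill CYK table bottom-up:
  [0..0]={T0}  "a"  orig:{}
  [1..1]={T1}  "c"  orig:{}
  [2..2]={T1}  "c"  orig:{}
  [0..1]={A}  "ac"
  [1..2]=∅  "cc"
  [0..2]=∅  "acc"

S ∉ T[0,2] ⇒ NO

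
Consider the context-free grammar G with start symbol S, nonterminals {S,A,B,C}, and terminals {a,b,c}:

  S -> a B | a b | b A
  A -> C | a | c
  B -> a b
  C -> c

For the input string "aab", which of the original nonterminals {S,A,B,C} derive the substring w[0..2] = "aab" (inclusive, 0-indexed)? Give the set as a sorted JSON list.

Convert to CNF:
  S -> T0 B | T0 T1 | T1 A
  A -> a | c
  B -> T0 T1
  C -> c
  T0 -> a
  T1 -> b

CYK table (by increasing span) (cells [i..j] with 0 ≤ i ≤ j ≤ 2 only):
  [0..0]={A,T0}  "a"  orig:{A}
  [1..1]={A,T0}  "a"  orig:{A}
  [2..2]={T1}  "b"  orig:{}
  [0..1]=∅  "aa"
  [1..2]={B,S}  "ab"
  [0..2]={S}  "aab"

Original NTs in T[0,2] deriving "aab": ["S"]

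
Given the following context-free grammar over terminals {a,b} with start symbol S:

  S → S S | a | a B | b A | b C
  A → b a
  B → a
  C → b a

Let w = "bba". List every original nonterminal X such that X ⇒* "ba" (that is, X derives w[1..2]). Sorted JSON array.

CNF form of G:
  S -> S S | T0 A | T0 C | T1 B | a
  A -> T0 T1
  B -> a
  C -> T0 T1
  T0 -> b
  T1 -> a

CYK fill (cells [i..j] with 1 ≤ i ≤ j ≤ 2 only):
  [1..1]={T0}  "b"  orig:{}
  [2..2]={B,S,T1}  "a"  orig:{B,S}
  [1..2]={A,C}  "ba"

Original NTs in T[1,2] deriving "ba": ["A", "C"]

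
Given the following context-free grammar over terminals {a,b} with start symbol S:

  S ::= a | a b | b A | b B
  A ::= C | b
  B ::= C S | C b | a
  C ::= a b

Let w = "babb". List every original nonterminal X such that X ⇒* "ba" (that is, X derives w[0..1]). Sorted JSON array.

CNF form of G:
  S -> T0 T1 | T1 A | T1 B | a
  A -> T0 T1 | b
  B -> C S | C T1 | a
  C -> T0 T1
  T0 -> a
  T1 -> b

CYK table (by increasing span) — only the sub-triangle for w[0..1]:
  cell(0,0) b: {A,T1}  orig:{A}
  cell(1,1) a: {B,S,T0}  orig:{B,S}
  cell(0,1) ba: {S}

Original NTs in T[0,1] deriving "ba": ["S"]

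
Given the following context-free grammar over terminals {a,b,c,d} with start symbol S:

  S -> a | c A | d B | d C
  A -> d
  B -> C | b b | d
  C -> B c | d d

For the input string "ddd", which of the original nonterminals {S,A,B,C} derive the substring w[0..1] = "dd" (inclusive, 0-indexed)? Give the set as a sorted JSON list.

Convert to CNF:
  S -> T0 A | T2 B | T2 C | a
  A -> d
  B -> B T0 | T1 T1 | T2 T2 | d
  C -> B T0 | T2 T2
  T0 -> c
  T1 -> b
  T2 -> d

Fill CYK table bottom-up — only the sub-triangle for w[0..1]:
  [0..0]={A,B,T2}  "d"  orig:{A,B}
  [1..1]={A,B,T2}  "d"  orig:{A,B}
  [0..1]={B,C,S}  "dd"

Original NTs in T[0,1] deriving "dd": ["B", "C", "S"]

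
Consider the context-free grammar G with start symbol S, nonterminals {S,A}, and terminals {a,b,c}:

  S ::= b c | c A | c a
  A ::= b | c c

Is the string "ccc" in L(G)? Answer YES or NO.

CNF form of G:
  S -> T0 A | T0 T2 | T1 T0
  A -> T0 T0 | b
  T0 -> c
  T1 -> b
  T2 -> a

CYK table (by increasing span):
  T[0,0] 'c' = {T0}  orig:{}
  T[1,1] 'c' = {T0}  orig:{}
  T[2,2] 'c' = {T0}  orig:{}
  T[0,1] 'cc' = {A}
  T[1,2] 'cc' = {A}
  T[0,2] 'ccc' = {S}

S ∈ T[0,2] ⇒ YES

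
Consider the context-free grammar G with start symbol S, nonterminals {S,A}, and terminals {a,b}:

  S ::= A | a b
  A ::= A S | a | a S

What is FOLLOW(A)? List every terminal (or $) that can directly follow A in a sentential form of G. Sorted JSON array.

Compute FIRST by fixpoint:
pass 1:
  A via A→a: +{a}
  S via S→A: +{a}
  FIRST[S]={a}  FIRST[A]={a}
pass 2: — fixpoint
  FIRST[S]={a}  FIRST[A]={a}

Compute FOLLOW by fixpoint:
FOLLOW(S) := {$}
[1]
  A→A S: FOLLOW(A) ⊇ FIRST(S) = {a}; new: +{a}
  A→A S: FOLLOW(S) ⊇ FOLLOW(A) ⊇ {a}; new: +{a}
  S→A: FOLLOW(A) ⊇ FOLLOW(S) ⊇ {$,a}; new: +{$}
  FOLLOW[S]={$,a}  FOLLOW[A]={$,a}
[2] — fixpoint
  FOLLOW[S]={$,a}  FOLLOW[A]={$,a}

FOLLOW(A) = ["$", "a"]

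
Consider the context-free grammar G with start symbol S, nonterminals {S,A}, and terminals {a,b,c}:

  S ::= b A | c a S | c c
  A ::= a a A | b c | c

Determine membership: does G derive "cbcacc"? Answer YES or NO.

CNF form of G:
  S -> T1 A | T2 T2 | T2 X4
  A -> T0 X3 | T1 T2 | c
  T0 -> a
  T1 -> b
  T2 -> c
  X3 -> T0 A
  X4 -> T0 S

Fill CYK table bottom-up:
  [0..0]={A,T2}  "c"  orig:{A}
  [1..1]={T1}  "b"  orig:{}
  [2..2]={A,T2}  "c"  orig:{A}
  [3..3]={T0}  "a"  orig:{}
  [4..4]={A,T2}  "c"  orig:{A}
  [5..5]={A,T2}  "c"  orig:{A}
  [0..1]=∅  "cb"
  [1..2]={A,S}  "bc"
  [2..3]=∅  "ca"
  [3..4]={X3}  "ac"  orig:{}
  [4..5]={S}  "cc"
  [0..2]=∅  "cbc"
  [1..3]=∅  "bca"
  [2..4]=∅  "cac"
  [3..5]={X4}  "acc"  orig:{}
  [0..3]=∅  "cbca"
  [1..4]=∅  "bcac"
  [2..5]={S}  "cacc"
  [0..4]=∅  "cbcac"
  [1..5]=∅  "bcacc"
  [0..5]=∅  "cbcacc"

S ∉ T[0,5] ⇒ NO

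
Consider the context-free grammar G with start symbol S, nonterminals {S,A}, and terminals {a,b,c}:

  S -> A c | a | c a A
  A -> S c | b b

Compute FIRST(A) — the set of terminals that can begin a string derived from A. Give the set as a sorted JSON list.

FIRST iteration:
[1]
  A via A→b b: +{b}
  S via S→A c: +{b}
  S via S→a: +{a}
  S via S→c a A: +{c}
  S: {a,b,c}  A: {b}
[2]
  A via A→S c: +{a,c}
  S: {a,b,c}  A: {a,b,c}
[3] — fixpoint
  S: {a,b,c}  A: {a,b,c}

FIRST(A) = ["a", "b", "c"]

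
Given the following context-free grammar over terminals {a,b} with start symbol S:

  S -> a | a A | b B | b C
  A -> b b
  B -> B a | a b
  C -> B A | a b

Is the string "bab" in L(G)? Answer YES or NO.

CNF form of G:
  S -> T0 B | T0 C | T1 A | a
  A -> T0 T0
  B -> B T1 | T1 T0
  C -> B A | T1 T0
  T0 -> b
  T1 -> a

CYK table (by increasing span):
  [0..0]={T0}  "b"  orig:{}
  [1..1]={S,T1}  "a"  orig:{S}
  [2..2]={T0}  "b"  orig:{}
  [0..1]=∅  "ba"
  [1..2]={B,C}  "ab"
  [0..2]={S}  "bab"

S ∈ T[0,2] ⇒ YES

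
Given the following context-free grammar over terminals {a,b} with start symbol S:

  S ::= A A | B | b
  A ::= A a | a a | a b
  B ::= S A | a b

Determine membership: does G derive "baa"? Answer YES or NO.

CNF form of G:
  S -> A A | S A | T0 T1 | b
  A -> A T0 | T0 T0 | T0 T1
  B -> S A | T0 T1
  T0 -> a
  T1 -> b

CYK table (by increasing span):
  cell(0,0) b: {S,T1}  orig:{S}
  cell(1,1) a: {T0}  orig:{}
  cell(2,2) a: {T0}  orig:{}
  cell(0,1) ba: ∅
  cell(1,2) aa: {A}
  cell(0,2) baa: {B,S}

S ∈ T[0,2] ⇒ YES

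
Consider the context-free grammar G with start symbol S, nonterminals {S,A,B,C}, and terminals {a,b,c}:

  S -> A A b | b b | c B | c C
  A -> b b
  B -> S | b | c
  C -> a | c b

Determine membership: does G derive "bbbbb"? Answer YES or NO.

Convert to CNF:
  S -> A X3 | T0 T0 | T1 B | T1 C
  A -> T0 T0
  B -> A X2 | T0 T0 | T1 B | T1 C | b | c
  C -> T1 T0 | a
  T0 -> b
  T1 -> c
  X2 -> A T0
  X3 -> A T0

CYK fill:
  [0..0]={B,T0}  "b"  orig:{B}
  [1..1]={B,T0}  "b"  orig:{B}
  [2..2]={B,T0}  "b"  orig:{B}
  [3..3]={B,T0}  "b"  orig:{B}
  [4..4]={B,T0}  "b"  orig:{B}
  [0..1]={A,B,S}  "bb"
  [1..2]={A,B,S}  "bb"
  [2..3]={A,B,S}  "bb"
  [3..4]={A,B,S}  "bb"
  [0..2]={X2,X3}  "bbb"  orig:{}
  [1..3]={X2,X3}  "bbb"  orig:{}
  [2..4]={X2,X3}  "bbb"  orig:{}
  [0..3]=∅  "bbbb"
  [1..4]=∅  "bbbb"
  [0..4]={B,S}  "bbbbb"

S ∈ T[0,4] ⇒ YES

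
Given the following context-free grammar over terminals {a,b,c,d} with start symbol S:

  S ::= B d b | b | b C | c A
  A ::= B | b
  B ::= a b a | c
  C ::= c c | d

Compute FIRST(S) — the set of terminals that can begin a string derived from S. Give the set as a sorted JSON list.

FIRST sets, iterate to fixpoint:
round 1:
  A via A→b: +{b}
  B via B→a b a: +{a}
  B via B→c: +{c}
  C via C→c c: +{c}
  C via C→d: +{d}
  S via S→B d b: +{a,c}
  S via S→b: +{b}
  S: {a,b,c}  A: {b}  B: {a,c}  C: {c,d}
round 2:
  A via A→B: +{a,c}
  S: {a,b,c}  A: {a,b,c}  B: {a,c}  C: {c,d}
round 3: done
  S: {a,b,c}  A: {a,b,c}  B: {a,c}  C: {c,d}

FIRST(S) = ["a", "b", "c"]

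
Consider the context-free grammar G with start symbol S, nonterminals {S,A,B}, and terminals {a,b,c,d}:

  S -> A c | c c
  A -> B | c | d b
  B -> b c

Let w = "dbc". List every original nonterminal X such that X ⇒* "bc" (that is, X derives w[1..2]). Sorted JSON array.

Convert to CNF:
  S -> A T1 | T1 T1
  A -> T0 T1 | T2 T0 | c
  B -> T0 T1
  T0 -> b
  T1 -> c
  T2 -> d

Fill CYK table bottom-up (cells [i..j] with 1 ≤ i ≤ j ≤ 2 only):
  T[1,1] 'b' = {T0}  orig:{}
  T[2,2] 'c' = {A,T1}  orig:{A}
  T[1,2] 'bc' = {A,B}

Original NTs in T[1,2] deriving "bc": ["A", "B"]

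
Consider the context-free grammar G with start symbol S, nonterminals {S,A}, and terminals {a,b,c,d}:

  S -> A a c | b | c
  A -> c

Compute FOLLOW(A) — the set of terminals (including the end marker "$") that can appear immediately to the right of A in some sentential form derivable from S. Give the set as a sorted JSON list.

FIRST iteration:
iter 1:
  A via A→c: +{c}
  S via S→A a c: +{c}
  S via S→b: +{b}
  FIRST[S]={b,c}  FIRST[A]={c}
iter 2: — fixpoint
  FIRST[S]={b,c}  FIRST[A]={c}

FOLLOW iteration:
FOLLOW(S) := {$}
iter 1:
  S→A a c: FOLLOW(A) ⊇ FIRST(a) = {a}; new: +{a}
  FOLLOW(S)={$}  FOLLOW(A)={a}
iter 2: (no change)
  FOLLOW(S)={$}  FOLLOW(A)={a}

FOLLOW(A) = ["a"]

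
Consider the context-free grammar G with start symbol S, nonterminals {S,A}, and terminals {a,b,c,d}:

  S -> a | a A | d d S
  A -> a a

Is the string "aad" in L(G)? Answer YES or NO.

CNF form of G:
  S -> T0 A | T1 X2 | a
  A -> T0 T0
  T0 -> a
  T1 -> d
  X2 -> T1 S

CYK fill:
  [0..0]={S,T0}  "a"  orig:{S}
  [1..1]={S,T0}  "a"  orig:{S}
  [2..2]={T1}  "d"  orig:{}
  [0..1]={A}  "aa"
  [1..2]=∅  "ad"
  [0..2]=∅  "aad"

S ∉ T[0,2] ⇒ NO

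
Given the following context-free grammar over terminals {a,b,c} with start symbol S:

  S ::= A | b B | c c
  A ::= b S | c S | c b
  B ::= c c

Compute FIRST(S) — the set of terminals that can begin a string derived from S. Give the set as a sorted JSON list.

Compute FIRST by fixpoint:
iter 1:
  A via A→b S: +{b}
  A via A→c S: +{c}
  B via B→c c: +{c}
  S via S→A: +{b,c}
  S: {b,c}  A: {b,c}  B: {c}
iter 2: (stable)
  S: {b,c}  A: {b,c}  B: {c}

FIRST(S) = ["b", "c"]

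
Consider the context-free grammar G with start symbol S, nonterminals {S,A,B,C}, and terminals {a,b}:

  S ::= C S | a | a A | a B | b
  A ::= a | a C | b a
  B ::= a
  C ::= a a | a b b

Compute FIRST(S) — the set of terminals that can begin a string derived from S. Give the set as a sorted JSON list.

Compute FIRST by fixpoint:
iter 1:
  A via A→a: +{a}
  A via A→b a: +{b}
  B via B→a: +{a}
  C via C→a a: +{a}
  S via S→C S: +{a}
  S via S→b: +{b}
  S: {a,b}  A: {a,b}  B: {a}  C: {a}
iter 2: done
  S: {a,b}  A: {a,b}  B: {a}  C: {a}

FIRST(S) = ["a", "b"]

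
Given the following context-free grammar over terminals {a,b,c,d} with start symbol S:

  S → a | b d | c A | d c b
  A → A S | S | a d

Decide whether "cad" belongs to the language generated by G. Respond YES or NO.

Convert to CNF:
  S -> T1 X5 | T2 T1 | T3 A | a
  A -> A S | T0 T1 | T1 X4 | T2 T1 | T3 A | a
  T0 -> a
  T1 -> d
  T2 -> b
  T3 -> c
  X4 -> T3 T2
  X5 -> T3 T2

CYK table (by increasing span):
  [0..0]={T3}  "c"  orig:{}
  [1..1]={A,S,T0}  "a"  orig:{A,S}
  [2..2]={T1}  "d"  orig:{}
  [0..1]={A,S}  "ca"
  [1..2]={A}  "ad"
  [0..2]={A,S}  "cad"

S ∈ T[0,2] ⇒ YES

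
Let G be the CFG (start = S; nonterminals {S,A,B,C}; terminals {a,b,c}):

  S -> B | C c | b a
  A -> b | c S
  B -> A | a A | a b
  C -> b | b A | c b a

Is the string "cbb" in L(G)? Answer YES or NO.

Convert to CNF:
  S -> C T0 | T0 S | T1 A | T1 T2 | T2 T1 | b
  A -> T0 S | b
  B -> T0 S | T1 A | T1 T2 | b
  C -> T0 X3 | T2 A | b
  T0 -> c
  T1 -> a
  T2 -> b
  X3 -> T2 T1

CYK table (by increasing span):
  cell(0,0) c: {T0}  orig:{}
  cell(1,1) b: {A,B,C,S,T2}  orig:{A,B,C,S}
  cell(2,2) b: {A,B,C,S,T2}  orig:{A,B,C,S}
  cell(0,1) cb: {A,B,S}
  cell(1,2) bb: {C}
  cell(0,2) cbb: ∅

S ∉ T[0,2] ⇒ NO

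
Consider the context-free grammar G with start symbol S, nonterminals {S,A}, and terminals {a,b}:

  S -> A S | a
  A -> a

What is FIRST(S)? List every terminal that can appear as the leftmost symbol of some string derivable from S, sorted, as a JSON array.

FIRST sets, iterate to fixpoint:
iter 1:
  A via A→a: +{a}
  S via S→A S: +{a}
  S: {a}  A: {a}
iter 2: (no change)
  S: {a}  A: {a}

FIRST(S) = ["a"]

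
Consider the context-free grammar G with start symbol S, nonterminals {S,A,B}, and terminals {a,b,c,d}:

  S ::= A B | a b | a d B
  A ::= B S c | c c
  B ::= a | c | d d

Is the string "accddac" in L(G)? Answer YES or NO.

Convert to CNF:
  S -> A B | T2 T3 | T2 X5
  A -> B X4 | T0 T0
  B -> T1 T1 | a | c
  T0 -> c
  T1 -> d
  T2 -> a
  T3 -> b
  X4 -> S T0
  X5 -> T1 B

CYK table (by increasing span):
  T[0,0] 'a' = {B,T2}  orig:{B}
  T[1,1] 'c' = {B,T0}  orig:{B}
  T[2,2] 'c' = {B,T0}  orig:{B}
  T[3,3] 'd' = {T1}  orig:{}
  T[4,4] 'd' = {T1}  orig:{}
  T[5,5] 'a' = {B,T2}  orig:{B}
  T[6,6] 'c' = {B,T0}  orig:{B}
  T[0,1] 'ac' = ∅
  T[1,2] 'cc' = {A}
  T[2,3] 'cd' = ∅
  T[3,4] 'dd' = {B}
  T[4,5] 'da' = {X5}  orig:{}
  T[5,6] 'ac' = ∅
  T[0,2] 'acc' = ∅
  T[1,3] 'ccd' = ∅
  T[2,4] 'cdd' = ∅
  T[3,5] 'dda' = ∅
  T[4,6] 'dac' = ∅
  T[0,3] 'accd' = ∅
  T[1,4] 'ccdd' = {S}
  T[2,5] 'cdda' = ∅
  T[3,6] 'ddac' = ∅
  T[0,4] 'accdd' = ∅
  T[1,5] 'ccdda' = ∅
  T[2,6] 'cddac' = ∅
  T[0,5] 'accdda' = ∅
  T[1,6] 'ccddac' = ∅
  T[0,6] 'accddac' = ∅

S ∉ T[0,6] ⇒ NO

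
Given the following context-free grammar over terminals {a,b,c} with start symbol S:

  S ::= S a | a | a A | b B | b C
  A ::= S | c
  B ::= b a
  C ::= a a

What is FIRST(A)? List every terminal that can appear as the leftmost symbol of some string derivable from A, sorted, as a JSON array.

FIRST sets, iterate to fixpoint:
round 1:
  A via A→c: +{c}
  B via B→b a: +{b}
  C via C→a a: +{a}
  S via S→a: +{a}
  S via S→b B: +{b}
  FIRST[S]={a,b}  FIRST[A]={c}  FIRST[B]={b}  FIRST[C]={a}
round 2:
  A via A→S: +{a,b}
  FIRST[S]={a,b}  FIRST[A]={a,b,c}  FIRST[B]={b}  FIRST[C]={a}
round 3: — fixpoint
  FIRST[S]={a,b}  FIRST[A]={a,b,c}  FIRST[B]={b}  FIRST[C]={a}

FIRST(A) = ["a", "b", "c"]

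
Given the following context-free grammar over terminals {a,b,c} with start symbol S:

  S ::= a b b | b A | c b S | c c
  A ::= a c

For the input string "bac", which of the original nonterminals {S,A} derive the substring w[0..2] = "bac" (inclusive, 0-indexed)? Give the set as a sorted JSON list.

CNF form of G:
  S -> T0 X3 | T1 T1 | T1 X4 | T2 A
  A -> T0 T1
  T0 -> a
  T1 -> c
  T2 -> b
  X3 -> T2 T2
  X4 -> T2 S

CYK fill (cells [i..j] with 0 ≤ i ≤ j ≤ 2 only):
  T[0,0] 'b' = {T2}  orig:{}
  T[1,1] 'a' = {T0}  orig:{}
  T[2,2] 'c' = {T1}  orig:{}
  T[0,1] 'ba' = ∅
  T[1,2] 'ac' = {A}
  T[0,2] 'bac' = {S}

Original NTs in T[0,2] deriving "bac": ["S"]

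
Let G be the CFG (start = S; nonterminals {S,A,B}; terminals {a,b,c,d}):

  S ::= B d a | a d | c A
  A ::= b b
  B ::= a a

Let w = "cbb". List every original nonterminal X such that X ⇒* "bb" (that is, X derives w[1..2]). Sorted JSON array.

CNF form of G:
  S -> B X4 | T1 T2 | T3 A
  A -> T0 T0
  B -> T1 T1
  T0 -> b
  T1 -> a
  T2 -> d
  T3 -> c
  X4 -> T2 T1

CYK fill (cells [i..j] with 1 ≤ i ≤ j ≤ 2 only):
  [1..1]={T0}  "b"  orig:{}
  [2..2]={T0}  "b"  orig:{}
  [1..2]={A}  "bb"

Original NTs in T[1,2] deriving "bb": ["A"]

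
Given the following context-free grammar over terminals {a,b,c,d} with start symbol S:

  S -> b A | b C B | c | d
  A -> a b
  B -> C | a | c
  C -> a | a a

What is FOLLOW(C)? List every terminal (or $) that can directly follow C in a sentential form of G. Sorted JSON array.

FIRST iteration:
pass 1:
  A via A→a b: +{a}
  B via B→a: +{a}
  B via B→c: +{c}
  C via C→a: +{a}
  S via S→b A: +{b}
  S via S→c: +{c}
  S via S→d: +{d}
  FIRST[S]={b,c,d}  FIRST[A]={a}  FIRST[B]={a,c}  FIRST[C]={a}
pass 2: (no change)
  FIRST[S]={b,c,d}  FIRST[A]={a}  FIRST[B]={a,c}  FIRST[C]={a}

FOLLOW iteration:
initialize: $ ∈ FOLLOW(S)
round 1:
  S→b A: FOLLOW(A) ⊇ FOLLOW(S) ⊇ {$}; new: +{$}
  S→b C B: FOLLOW(C) ⊇ FIRST(B) = {a,c}; new: +{a,c}
  S→b C B: FOLLOW(B) ⊇ FOLLOW(S) ⊇ {$}; new: +{$}
  S: {$}  A: {$}  B: {$}  C: {a,c}
round 2:
  B→C: FOLLOW(C) ⊇ FOLLOW(B) ⊇ {$}; new: +{$}
  S: {$}  A: {$}  B: {$}  C: {$,a,c}
round 3: — fixpoint
  S: {$}  A: {$}  B: {$}  C: {$,a,c}

FOLLOW(C) = ["$", "a", "c"]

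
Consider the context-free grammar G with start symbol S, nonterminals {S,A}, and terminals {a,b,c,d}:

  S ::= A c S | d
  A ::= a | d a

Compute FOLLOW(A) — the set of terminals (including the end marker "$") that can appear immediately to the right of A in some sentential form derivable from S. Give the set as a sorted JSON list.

FIRST iteration:
pass 1:
  A via A→a: +{a}
  A via A→d a: +{d}
  S via S→A c S: +{a,d}
  FIRST(S)={a,d}  FIRST(A)={a,d}
pass 2: (no change)
  FIRST(S)={a,d}  FIRST(A)={a,d}

FOLLOW iteration:
initialize: $ ∈ FOLLOW(S)
iter 1:
  S→A c S: FOLLOW(A) ⊇ FIRST(c) = {c}; new: +{c}
  S: {$}  A: {c}
iter 2: (stable)
  S: {$}  A: {c}

FOLLOW(A) = ["c"]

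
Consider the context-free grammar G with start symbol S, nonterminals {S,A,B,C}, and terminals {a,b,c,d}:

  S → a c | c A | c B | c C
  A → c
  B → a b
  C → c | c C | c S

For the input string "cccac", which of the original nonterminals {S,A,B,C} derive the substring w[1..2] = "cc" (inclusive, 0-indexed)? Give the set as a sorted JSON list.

Convert to CNF:
  S -> T0 T2 | T2 A | T2 B | T2 C
  A -> c
  B -> T0 T1
  C -> T2 C | T2 S | c
  T0 -> a
  T1 -> b
  T2 -> c

Fill CYK table bottom-up (cells [i..j] with 1 ≤ i ≤ j ≤ 2 only):
  [1..1]={A,C,T2}  "c"  orig:{A,C}
  [2..2]={A,C,T2}  "c"  orig:{A,C}
  [1..2]={C,S}  "cc"

Original NTs in T[1,2] deriving "cc": ["C", "S"]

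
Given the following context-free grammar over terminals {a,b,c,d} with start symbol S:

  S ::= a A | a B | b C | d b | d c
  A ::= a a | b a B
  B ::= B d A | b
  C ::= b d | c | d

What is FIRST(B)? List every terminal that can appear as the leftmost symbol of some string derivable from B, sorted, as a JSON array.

Compute FIRST by fixpoint:
[1]
  A via A→a a: +{a}
  A via A→b a B: +{b}
  B via B→b: +{b}
  C via C→b d: +{b}
  C via C→c: +{c}
  C via C→d: +{d}
  S via S→a A: +{a}
  S via S→b C: +{b}
  S via S→d b: +{d}
  S: {a,b,d}  A: {a,b}  B: {b}  C: {b,c,d}
[2] (no change)
  S: {a,b,d}  A: {a,b}  B: {b}  C: {b,c,d}

FIRST(B) = ["b"]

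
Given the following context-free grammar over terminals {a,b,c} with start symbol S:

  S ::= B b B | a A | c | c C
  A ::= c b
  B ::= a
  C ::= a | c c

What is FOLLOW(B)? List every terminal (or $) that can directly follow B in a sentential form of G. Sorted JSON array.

Compute FIRST by fixpoint:
pass 1:
  A via A→c b: +{c}
  B via B→a: +{a}
  C via C→a: +{a}
  C via C→c c: +{c}
  S via S→B b B: +{a}
  S via S→c: +{c}
  S: {a,c}  A: {c}  B: {a}  C: {a,c}
pass 2: (no change)
  S: {a,c}  A: {c}  B: {a}  C: {a,c}

FOLLOW sets:
FOLLOW(S) := {$}
round 1:
  S→B b B: FOLLOW(B) ⊇ FIRST(b) = {b}; new: +{b}
  S→B b B: FOLLOW(B) ⊇ FOLLOW(S) ⊇ {$}; new: +{$}
  S→a A: FOLLOW(A) ⊇ FOLLOW(S) ⊇ {$}; new: +{$}
  S→c C: FOLLOW(C) ⊇ FOLLOW(S) ⊇ {$}; new: +{$}
  S: {$}  A: {$}  B: {$,b}  C: {$}
round 2: — fixpoint
  S: {$}  A: {$}  B: {$,b}  C: {$}

FOLLOW(B) = ["$", "b"]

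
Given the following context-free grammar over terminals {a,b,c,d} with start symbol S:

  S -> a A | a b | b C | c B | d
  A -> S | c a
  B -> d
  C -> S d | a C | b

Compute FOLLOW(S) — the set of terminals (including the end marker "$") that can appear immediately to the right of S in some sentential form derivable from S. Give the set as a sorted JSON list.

FIRST iteration:
[1]
  A via A→c a: +{c}
  B via B→d: +{d}
  C via C→a C: +{a}
  C via C→b: +{b}
  S via S→a A: +{a}
  S via S→b C: +{b}
  S via S→c B: +{c}
  S via S→d: +{d}
  S: {a,b,c,d}  A: {c}  B: {d}  C: {a,b}
[2]
  A via A→S: +{a,b,d}
  C via C→S d: +{c,d}
  S: {a,b,c,d}  A: {a,b,c,d}  B: {d}  C: {a,b,c,d}
[3] (stable)
  S: {a,b,c,d}  A: {a,b,c,d}  B: {d}  C: {a,b,c,d}

FOLLOW sets:
seed FOLLOW(S) with $
iter 1:
  C→S d: FOLLOW(S) ⊇ FIRST(d) = {d}; new: +{d}
  S→a A: FOLLOW(A) ⊇ FOLLOW(S) ⊇ {$,d}; new: +{$,d}
  S→b C: FOLLOW(C) ⊇ FOLLOW(S) ⊇ {$,d}; new: +{$,d}
  S→c B: FOLLOW(B) ⊇ FOLLOW(S) ⊇ {$,d}; new: +{$,d}
  S: {$,d}  A: {$,d}  B: {$,d}  C: {$,d}
iter 2: — fixpoint
  S: {$,d}  A: {$,d}  B: {$,d}  C: {$,d}

FOLLOW(S) = ["$", "d"]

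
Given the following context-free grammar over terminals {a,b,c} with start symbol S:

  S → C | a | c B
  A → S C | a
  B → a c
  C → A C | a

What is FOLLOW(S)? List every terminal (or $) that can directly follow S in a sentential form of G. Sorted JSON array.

Compute FIRST by fixpoint:
round 1:
  A via A→a: +{a}
  B via B→a c: +{a}
  C via C→A C: +{a}
  S via S→C: +{a}
  S via S→c B: +{c}
  S: {a,c}  A: {a}  B: {a}  C: {a}
round 2:
  A via A→S C: +{c}
  C via C→A C: +{c}
  S: {a,c}  A: {a,c}  B: {a}  C: {a,c}
round 3: — fixpoint
  S: {a,c}  A: {a,c}  B: {a}  C: {a,c}

FOLLOW sets:
initialize: $ ∈ FOLLOW(S)
iter 1:
  A→S C: FOLLOW(S) ⊇ FIRST(C) = {a,c}; new: +{a,c}
  C→A C: FOLLOW(A) ⊇ FIRST(C) = {a,c}; new: +{a,c}
  S→C: FOLLOW(C) ⊇ FOLLOW(S) ⊇ {$,a,c}; new: +{$,a,c}
  S→c B: FOLLOW(B) ⊇ FOLLOW(S) ⊇ {$,a,c}; new: +{$,a,c}
  S: {$,a,c}  A: {a,c}  B: {$,a,c}  C: {$,a,c}
iter 2: done
  S: {$,a,c}  A: {a,c}  B: {$,a,c}  C: {$,a,c}

FOLLOW(S) = ["$", "a", "c"]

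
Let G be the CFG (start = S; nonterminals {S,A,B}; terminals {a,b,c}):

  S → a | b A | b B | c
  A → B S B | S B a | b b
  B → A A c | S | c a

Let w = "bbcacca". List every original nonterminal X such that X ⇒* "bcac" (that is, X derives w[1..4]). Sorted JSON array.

Convert to CNF:
  S -> T1 A | T1 B | a | c
  A -> B X3 | S X4 | T1 T1
  B -> A X5 | T1 A | T1 B | T2 T0 | a | c
  T0 -> a
  T1 -> b
  T2 -> c
  X3 -> S B
  X4 -> B T0
  X5 -> A T2

Fill CYK table bottom-up, restricted to cells inside w[1..4]:
  cell(1,1) b: {T1}  orig:{}
  cell(2,2) c: {B,S,T2}  orig:{B,S}
  cell(3,3) a: {B,S,T0}  orig:{B,S}
  cell(4,4) c: {B,S,T2}  orig:{B,S}
  cell(1,2) bc: {B,S}
  cell(2,3) ca: {B,X3,X4}  orig:{B}
  cell(3,4) ac: {X3}  orig:{}
  cell(1,3) bca: {B,S,X3,X4}  orig:{B,S}
  cell(2,4) cac: {A}
  cell(1,4) bcac: {A,B,S,X3}  orig:{A,B,S}

Original NTs in T[1,4] deriving "bcac": ["A", "B", "S"]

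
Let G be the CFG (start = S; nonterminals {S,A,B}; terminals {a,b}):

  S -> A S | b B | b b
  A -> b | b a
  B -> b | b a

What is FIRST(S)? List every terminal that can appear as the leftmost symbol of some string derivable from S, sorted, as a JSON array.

FIRST iteration:
[1]
  A via A→b: +{b}
  B via B→b: +{b}
  S via S→A S: +{b}
  FIRST[S]={b}  FIRST[A]={b}  FIRST[B]={b}
[2] (stable)
  FIRST[S]={b}  FIRST[A]={b}  FIRST[B]={b}

FIRST(S) = ["b"]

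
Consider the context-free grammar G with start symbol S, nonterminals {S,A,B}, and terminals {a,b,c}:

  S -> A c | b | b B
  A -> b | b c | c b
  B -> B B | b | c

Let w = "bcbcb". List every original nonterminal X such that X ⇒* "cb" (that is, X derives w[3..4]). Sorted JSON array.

Convert to CNF:
  S -> A T1 | T0 B | b
  A -> T0 T1 | T1 T0 | b
  B -> B B | b | c
  T0 -> b
  T1 -> c

CYK table (by increasing span) — only the sub-triangle for w[3..4]:
  cell(3,3) c: {B,T1}  orig:{B}
  cell(4,4) b: {A,B,S,T0}  orig:{A,B,S}
  cell(3,4) cb: {A,B}

Original NTs in T[3,4] deriving "cb": ["A", "B"]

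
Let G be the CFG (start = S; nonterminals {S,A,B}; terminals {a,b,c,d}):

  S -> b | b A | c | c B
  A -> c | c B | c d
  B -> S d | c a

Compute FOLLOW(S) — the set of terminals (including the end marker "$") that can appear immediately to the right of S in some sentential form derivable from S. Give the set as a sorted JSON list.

Compute FIRST by fixpoint:
[1]
  A via A→c: +{c}
  B via B→c a: +{c}
  S via S→b: +{b}
  S via S→c: +{c}
  S: {b,c}  A: {c}  B: {c}
[2]
  B via B→S d: +{b}
  S: {b,c}  A: {c}  B: {b,c}
[3] done
  S: {b,c}  A: {c}  B: {b,c}

FOLLOW sets:
FOLLOW(S) := {$}
iter 1:
  B→S d: FOLLOW(S) ⊇ FIRST(d) = {d}; new: +{d}
  S→b A: FOLLOW(A) ⊇ FOLLOW(S) ⊇ {$,d}; new: +{$,d}
  S→c B: FOLLOW(B) ⊇ FOLLOW(S) ⊇ {$,d}; new: +{$,d}
  FOLLOW[S]={$,d}  FOLLOW[A]={$,d}  FOLLOW[B]={$,d}
iter 2: (stable)
  FOLLOW[S]={$,d}  FOLLOW[A]={$,d}  FOLLOW[B]={$,d}

FOLLOW(S) = ["$", "d"]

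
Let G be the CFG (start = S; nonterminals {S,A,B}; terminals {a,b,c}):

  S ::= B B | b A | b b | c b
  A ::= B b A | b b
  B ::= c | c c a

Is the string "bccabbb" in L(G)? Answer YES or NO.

CNF form of G:
  S -> B B | T0 A | T0 T0 | T1 T0
  A -> B X3 | T0 T0
  B -> T1 X4 | c
  T0 -> b
  T1 -> c
  T2 -> a
  X3 -> T0 A
  X4 -> T1 T2

CYK table (by increasing span):
  [0..0]={T0}  "b"  orig:{}
  [1..1]={B,T1}  "c"  orig:{B}
  [2..2]={B,T1}  "c"  orig:{B}
  [3..3]={T2}  "a"  orig:{}
  [4..4]={T0}  "b"  orig:{}
  [5..5]={T0}  "b"  orig:{}
  [6..6]={T0}  "b"  orig:{}
  [0..1]=∅  "bc"
  [1..2]={S}  "cc"
  [2..3]={X4}  "ca"  orig:{}
  [3..4]=∅  "ab"
  [4..5]={A,S}  "bb"
  [5..6]={A,S}  "bb"
  [0..2]=∅  "bcc"
  [1..3]={B}  "cca"
  [2..4]=∅  "cab"
  [3..5]=∅  "abb"
  [4..6]={S,X3}  "bbb"  orig:{S}
  [0..3]=∅  "bcca"
  [1..4]=∅  "ccab"
  [2..5]=∅  "cabb"
  [3..6]=∅  "abbb"
  [0..4]=∅  "bccab"
  [1..5]=∅  "ccabb"
  [2..6]=∅  "cabbb"
  [0..5]=∅  "bccabb"
  [1..6]={A}  "ccabbb"
  [0..6]={S,X3}  "bccabbb"  orig:{S}

S ∈ T[0,6] ⇒ YES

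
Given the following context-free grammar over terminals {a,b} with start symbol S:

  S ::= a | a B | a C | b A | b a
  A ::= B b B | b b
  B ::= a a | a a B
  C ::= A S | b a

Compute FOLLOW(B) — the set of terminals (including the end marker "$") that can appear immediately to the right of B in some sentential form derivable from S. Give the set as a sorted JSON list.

Compute FIRST by fixpoint:
[1]
  A via A→b b: +{b}
  B via B→a a: +{a}
  C via C→A S: +{b}
  S via S→a: +{a}
  S via S→b A: +{b}
  FIRST(S)={a,b}  FIRST(A)={b}  FIRST(B)={a}  FIRST(C)={b}
[2]
  A via A→B b B: +{a}
  C via C→A S: +{a}
  FIRST(S)={a,b}  FIRST(A)={a,b}  FIRST(B)={a}  FIRST(C)={a,b}
[3] (no change)
  FIRST(S)={a,b}  FIRST(A)={a,b}  FIRST(B)={a}  FIRST(C)={a,b}

FOLLOW iteration:
FOLLOW(S) := {$}
round 1:
  A→B b B: FOLLOW(B) ⊇ FIRST(b) = {b}; new: +{b}
  C→A S: FOLLOW(A) ⊇ FIRST(S) = {a,b}; new: +{a,b}
  S→a B: FOLLOW(B) ⊇ FOLLOW(S) ⊇ {$}; new: +{$}
  S→a C: FOLLOW(C) ⊇ FOLLOW(S) ⊇ {$}; new: +{$}
  S→b A: FOLLOW(A) ⊇ FOLLOW(S) ⊇ {$}; new: +{$}
  S: {$}  A: {$,a,b}  B: {$,b}  C: {$}
round 2:
  A→B b B: FOLLOW(B) ⊇ FOLLOW(A) ⊇ {$,a,b}; new: +{a}
  S: {$}  A: {$,a,b}  B: {$,a,b}  C: {$}
round 3: — fixpoint
  S: {$}  A: {$,a,b}  B: {$,a,b}  C: {$}

FOLLOW(B) = ["$", "a", "b"]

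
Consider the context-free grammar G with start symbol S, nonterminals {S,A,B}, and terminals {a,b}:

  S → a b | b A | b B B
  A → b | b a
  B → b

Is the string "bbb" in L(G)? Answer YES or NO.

Convert to CNF:
  S -> T0 A | T0 X2 | T1 T0
  A -> T0 T1 | b
  B -> b
  T0 -> b
  T1 -> a
  X2 -> B B

CYK fill:
  T[0,0] 'b' = {A,B,T0}  orig:{A,B}
  T[1,1] 'b' = {A,B,T0}  orig:{A,B}
  T[2,2] 'b' = {A,B,T0}  orig:{A,B}
  T[0,1] 'bb' = {S,X2}  orig:{S}
  T[1,2] 'bb' = {S,X2}  orig:{S}
  T[0,2] 'bbb' = {S}

S ∈ T[0,2] ⇒ YES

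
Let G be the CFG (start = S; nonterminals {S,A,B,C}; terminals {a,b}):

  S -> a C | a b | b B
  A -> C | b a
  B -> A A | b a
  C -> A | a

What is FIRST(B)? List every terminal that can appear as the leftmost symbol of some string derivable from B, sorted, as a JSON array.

FIRST iteration:
iter 1:
  A via A→b a: +{b}
  B via B→A A: +{b}
  C via C→A: +{b}
  C via C→a: +{a}
  S via S→a C: +{a}
  S via S→b B: +{b}
  FIRST[S]={a,b}  FIRST[A]={b}  FIRST[B]={b}  FIRST[C]={a,b}
iter 2:
  A via A→C: +{a}
  B via B→A A: +{a}
  FIRST[S]={a,b}  FIRST[A]={a,b}  FIRST[B]={a,b}  FIRST[C]={a,b}
iter 3: (no change)
  FIRST[S]={a,b}  FIRST[A]={a,b}  FIRST[B]={a,b}  FIRST[C]={a,b}

FIRST(B) = ["a", "b"]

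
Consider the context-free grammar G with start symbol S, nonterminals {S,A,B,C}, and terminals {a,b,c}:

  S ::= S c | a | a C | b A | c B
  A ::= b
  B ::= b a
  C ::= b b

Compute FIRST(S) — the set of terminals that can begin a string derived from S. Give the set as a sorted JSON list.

FIRST sets, iterate to fixpoint:
[1]
  A via A→b: +{b}
  B via B→b a: +{b}
  C via C→b b: +{b}
  S via S→a: +{a}
  S via S→b A: +{b}
  S via S→c B: +{c}
  FIRST(S)={a,b,c}  FIRST(A)={b}  FIRST(B)={b}  FIRST(C)={b}
[2] (no change)
  FIRST(S)={a,b,c}  FIRST(A)={b}  FIRST(B)={b}  FIRST(C)={b}

FIRST(S) = ["a", "b", "c"]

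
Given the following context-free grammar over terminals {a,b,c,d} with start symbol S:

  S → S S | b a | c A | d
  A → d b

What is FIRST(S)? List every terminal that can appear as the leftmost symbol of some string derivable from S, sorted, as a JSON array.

FIRST sets, iterate to fixpoint:
iter 1:
  A via A→d b: +{d}
  S via S→b a: +{b}
  S via S→c A: +{c}
  S via S→d: +{d}
  S: {b,c,d}  A: {d}
iter 2: — fixpoint
  S: {b,c,d}  A: {d}

FIRST(S) = ["b", "c", "d"]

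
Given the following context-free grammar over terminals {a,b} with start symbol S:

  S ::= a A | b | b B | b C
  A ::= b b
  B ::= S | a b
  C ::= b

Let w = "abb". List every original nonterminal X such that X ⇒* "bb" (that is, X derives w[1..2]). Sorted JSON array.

CNF form of G:
  S -> T0 B | T0 C | T1 A | b
  A -> T0 T0
  B -> T0 B | T0 C | T1 A | T1 T0 | b
  C -> b
  T0 -> b
  T1 -> a

CYK table (by increasing span) — only the sub-triangle for w[1..2]:
  T[1,1] 'b' = {B,C,S,T0}  orig:{B,C,S}
  T[2,2] 'b' = {B,C,S,T0}  orig:{B,C,S}
  T[1,2] 'bb' = {A,B,S}

Original NTs in T[1,2] deriving "bb": ["A", "B", "S"]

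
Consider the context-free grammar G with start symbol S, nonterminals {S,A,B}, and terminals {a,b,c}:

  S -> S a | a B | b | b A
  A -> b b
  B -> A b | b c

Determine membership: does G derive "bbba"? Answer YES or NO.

Convert to CNF:
  S -> S T2 | T0 A | T2 B | b
  A -> T0 T0
  B -> A T0 | T0 T1
  T0 -> b
  T1 -> c
  T2 -> a

CYK fill:
  [0..0]={S,T0}  "b"  orig:{S}
  [1..1]={S,T0}  "b"  orig:{S}
  [2..2]={S,T0}  "b"  orig:{S}
  [3..3]={T2}  "a"  orig:{}
  [0..1]={A}  "bb"
  [1..2]={A}  "bb"
  [2..3]={S}  "ba"
  [0..2]={B,S}  "bbb"
  [1..3]=∅  "bba"
  [0..3]={S}  "bbba"

S ∈ T[0,3] ⇒ YES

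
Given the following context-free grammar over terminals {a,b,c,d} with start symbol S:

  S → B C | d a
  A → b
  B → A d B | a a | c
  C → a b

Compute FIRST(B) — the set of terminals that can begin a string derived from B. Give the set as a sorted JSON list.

FIRST iteration:
round 1:
  A via A→b: +{b}
  B via B→A d B: +{b}
  B via B→a a: +{a}
  B via B→c: +{c}
  C via C→a b: +{a}
  S via S→B C: +{a,b,c}
  S via S→d a: +{d}
  FIRST(S)={a,b,c,d}  FIRST(A)={b}  FIRST(B)={a,b,c}  FIRST(C)={a}
round 2: — fixpoint
  FIRST(S)={a,b,c,d}  FIRST(A)={b}  FIRST(B)={a,b,c}  FIRST(C)={a}

FIRST(B) = ["a", "b", "c"]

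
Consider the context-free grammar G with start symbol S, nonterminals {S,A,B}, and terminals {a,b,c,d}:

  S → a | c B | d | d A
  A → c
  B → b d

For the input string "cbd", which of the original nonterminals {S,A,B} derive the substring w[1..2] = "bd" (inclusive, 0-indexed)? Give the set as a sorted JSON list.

Convert to CNF:
  S -> T1 A | T2 B | a | d
  A -> c
  B -> T0 T1
  T0 -> b
  T1 -> d
  T2 -> c

CYK table (by increasing span), restricted to cells inside w[1..2]:
  cell(1,1) b: {T0}  orig:{}
  cell(2,2) d: {S,T1}  orig:{S}
  cell(1,2) bd: {B}

Original NTs in T[1,2] deriving "bd": ["B"]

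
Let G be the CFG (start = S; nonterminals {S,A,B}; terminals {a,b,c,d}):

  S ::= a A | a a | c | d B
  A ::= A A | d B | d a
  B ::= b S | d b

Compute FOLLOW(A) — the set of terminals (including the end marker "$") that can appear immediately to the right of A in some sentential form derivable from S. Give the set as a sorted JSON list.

FIRST sets, iterate to fixpoint:
[1]
  A via A→d B: +{d}
  B via B→b S: +{b}
  B via B→d b: +{d}
  S via S→a A: +{a}
  S via S→c: +{c}
  S via S→d B: +{d}
  FIRST(S)={a,c,d}  FIRST(A)={d}  FIRST(B)={b,d}
[2] (no change)
  FIRST(S)={a,c,d}  FIRST(A)={d}  FIRST(B)={b,d}

FOLLOW iteration:
seed FOLLOW(S) with $
iter 1:
  A→A A: FOLLOW(A) ⊇ FIRST(A) = {d}; new: +{d}
  A→d B: FOLLOW(B) ⊇ FOLLOW(A) ⊇ {d}; new: +{d}
  B→b S: FOLLOW(S) ⊇ FOLLOW(B) ⊇ {d}; new: +{d}
  S→a A: FOLLOW(A) ⊇ FOLLOW(S) ⊇ {$,d}; new: +{$}
  S→d B: FOLLOW(B) ⊇ FOLLOW(S) ⊇ {$,d}; new: +{$}
  S: {$,d}  A: {$,d}  B: {$,d}
iter 2: (no change)
  S: {$,d}  A: {$,d}  B: {$,d}

FOLLOW(A) = ["$", "d"]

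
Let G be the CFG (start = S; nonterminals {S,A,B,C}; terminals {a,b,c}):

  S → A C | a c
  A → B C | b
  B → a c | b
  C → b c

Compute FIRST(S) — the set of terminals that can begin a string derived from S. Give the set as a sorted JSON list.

FIRST iteration:
pass 1:
  A via A→b: +{b}
  B via B→a c: +{a}
  B via B→b: +{b}
  C via C→b c: +{b}
  S via S→A C: +{b}
  S via S→a c: +{a}
  FIRST[S]={a,b}  FIRST[A]={b}  FIRST[B]={a,b}  FIRST[C]={b}
pass 2:
  A via A→B C: +{a}
  FIRST[S]={a,b}  FIRST[A]={a,b}  FIRST[B]={a,b}  FIRST[C]={b}
pass 3: (stable)
  FIRST[S]={a,b}  FIRST[A]={a,b}  FIRST[B]={a,b}  FIRST[C]={b}

FIRST(S) = ["a", "b"]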